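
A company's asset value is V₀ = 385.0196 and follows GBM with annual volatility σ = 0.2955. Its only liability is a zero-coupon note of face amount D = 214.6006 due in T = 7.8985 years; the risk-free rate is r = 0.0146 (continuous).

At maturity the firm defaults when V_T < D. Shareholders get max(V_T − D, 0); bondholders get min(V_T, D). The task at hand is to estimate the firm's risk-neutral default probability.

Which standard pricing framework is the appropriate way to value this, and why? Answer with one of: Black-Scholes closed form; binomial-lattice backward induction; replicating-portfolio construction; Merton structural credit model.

Key observation: the asked-for credit quantity lives on the firm's capital structure — asset value, asset volatility, debt face 214.6006 — which is the structural model's domain.

framework: Merton structural credit model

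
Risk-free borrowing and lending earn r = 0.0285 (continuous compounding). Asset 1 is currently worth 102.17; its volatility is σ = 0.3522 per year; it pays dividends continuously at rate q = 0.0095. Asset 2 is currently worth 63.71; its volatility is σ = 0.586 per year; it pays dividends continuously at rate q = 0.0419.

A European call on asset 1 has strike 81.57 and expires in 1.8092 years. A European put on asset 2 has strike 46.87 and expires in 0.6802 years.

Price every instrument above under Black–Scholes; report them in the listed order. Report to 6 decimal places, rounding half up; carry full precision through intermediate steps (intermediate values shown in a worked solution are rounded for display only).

[asset 1 call K=81.57]
σ√T = 0.3522·√1.8092 = 0.473732
d₁ = (ln(S/K) + (r−q+σ²/2)T) / (σ√T) = (ln(102.17/81.57) + (0.0285−0.0095+0.3522²/2)·1.8092) / 0.473732 = (0.225177 + 0.146586) / 0.473732 = 0.784753
d₂ = d₁ − σ√T = 0.784753 − 0.473732 = 0.311021
e^{−rT} = 0.949745
e^{−qT} = 0.982959
N(d₁) = 0.783701,  N(d₂) = 0.622108
price = S·e^{−qT}·N(d₁) − K·e^{−rT}·N(d₂) = 78.706248 − 48.195083 = 30.511165
[asset 2 put K=46.87]
σ√T = 0.586·√0.6802 = 0.483299
d₁ = (ln(S/K) + (r−q+σ²/2)T) / (σ√T) = (ln(63.71/46.87) + (0.0285−0.0419+0.586²/2)·0.6802) / 0.483299 = (0.306964 + 0.107674) / 0.483299 = 0.857933
d₂ = d₁ − σ√T = 0.857933 − 0.483299 = 0.374634
e^{−rT} = 0.980801
e^{−qT} = 0.971902
N(−d₁) = 0.195465,  N(−d₂) = 0.353966
price = K·e^{−rT}·N(−d₂) − S·e^{−qT}·N(−d₁) = 16.271890 − 12.103157 = 4.168733

price(asset 1 call K=81.57) = 30.511165
price(asset 2 put K=46.87) = 4.168733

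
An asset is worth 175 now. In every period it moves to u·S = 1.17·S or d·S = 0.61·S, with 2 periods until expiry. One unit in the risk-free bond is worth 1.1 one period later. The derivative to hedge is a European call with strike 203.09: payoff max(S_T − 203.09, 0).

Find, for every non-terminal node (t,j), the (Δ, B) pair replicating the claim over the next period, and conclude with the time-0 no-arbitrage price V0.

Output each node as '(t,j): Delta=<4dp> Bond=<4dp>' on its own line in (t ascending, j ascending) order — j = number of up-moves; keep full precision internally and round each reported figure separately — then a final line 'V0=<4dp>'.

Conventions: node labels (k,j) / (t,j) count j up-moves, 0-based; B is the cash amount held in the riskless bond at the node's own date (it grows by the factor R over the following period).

(0,0): Delta=0.2960 Bond=-28.7257
(1,0): Delta=0.0000 Bond=0.0000
(1,1): Delta=0.3180 Bond=-36.1123
V0=23.0747

No-arbitrage ⇒ martingale measure with p* = (R−d)/(u−d) = 0.8750.
At maturity the claim pays: V(2,0)=0.0000, V(2,1)=0.0000, V(2,2)=36.4675
  t=1,j=0: stock 106.7500 → up 124.8975 (V=0.0000), down 65.1175 (V=0.0000). Price 0.0000; hedge Δ=0.0000, bond B=0.0000.
  t=1,j=1: stock 204.7500 → up 239.5575 (V=36.4675), down 124.8975 (V=0.0000). Price 29.0082; hedge Δ=0.3180, bond B=-36.1123.
  t=0,j=0: stock 175.0000 → up 204.7500 (V=29.0082), down 106.7500 (V=0.0000). Price 23.0747; hedge Δ=0.2960, bond B=-28.7257.
As a check, the time-0 holding Δ(0,0)·S0 + B(0,0) comes to 23.0747 — exactly V0.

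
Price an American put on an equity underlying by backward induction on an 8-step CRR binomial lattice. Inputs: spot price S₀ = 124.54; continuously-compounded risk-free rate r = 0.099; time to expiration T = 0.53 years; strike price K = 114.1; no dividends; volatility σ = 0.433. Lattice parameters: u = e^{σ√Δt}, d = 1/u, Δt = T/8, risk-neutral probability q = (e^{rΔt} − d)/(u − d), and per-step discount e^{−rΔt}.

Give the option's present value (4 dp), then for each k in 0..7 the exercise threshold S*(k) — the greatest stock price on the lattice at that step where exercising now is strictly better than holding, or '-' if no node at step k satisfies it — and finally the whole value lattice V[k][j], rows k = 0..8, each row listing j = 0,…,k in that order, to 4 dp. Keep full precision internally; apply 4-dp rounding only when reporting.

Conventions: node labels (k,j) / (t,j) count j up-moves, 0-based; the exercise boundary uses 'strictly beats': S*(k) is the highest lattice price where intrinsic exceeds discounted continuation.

params: Δt=0.06625 u=1.11790 d=0.89454 q=0.50163 e^(-rΔt)=0.99346
t_8 payoffs: 63.0388 50.2890 34.3556 14.4438 0.0000 0.0000 0.0000 0.0000 0.0000
t_7: node(7,0) S=57.0812 payoff=57.0188 vs cont=56.2729 → 57.0188 [stop]  node(7,1) S=71.3342 payoff=42.7658 vs cont=42.0199 → 42.7658 [stop]  node(7,2) S=89.1461 payoff=24.9539 vs cont=24.2080 → 24.9539 [stop]  node(7,3) S=111.4055 payoff=2.6945 vs cont=7.1513 → 7.1513 [wait]  node(7,4) S=139.2230 payoff=0.0000 vs cont=0.0000 → 0.0000 [wait]  node(7,5) S=173.9865 payoff=0.0000 vs cont=0.0000 → 0.0000 [wait]  node(7,6) S=217.4302 payoff=0.0000 vs cont=0.0000 → 0.0000 [wait]  node(7,7) S=271.7217 payoff=0.0000 vs cont=0.0000 → 0.0000 [wait]  ⇒ S*(7)=89.1461
t_6: node(6,0) S=63.8110 payoff=50.2890 vs cont=49.5431 → 50.2890 [stop]  node(6,1) S=79.7444 payoff=34.3556 vs cont=33.6097 → 34.3556 [stop]  node(6,2) S=99.6562 payoff=14.4438 vs cont=15.9189 → 15.9189 [wait]  node(6,3) S=124.5400 payoff=0.0000 vs cont=3.5407 → 3.5407 [wait]  node(6,4) S=155.6372 payoff=0.0000 vs cont=0.0000 → 0.0000 [wait]  node(6,5) S=194.4991 payoff=0.0000 vs cont=0.0000 → 0.0000 [wait]  node(6,6) S=243.0648 payoff=0.0000 vs cont=0.0000 → 0.0000 [wait]  ⇒ S*(6)=79.7444
t_5: node(5,0) S=71.3342 payoff=42.7658 vs cont=42.0199 → 42.7658 [stop]  node(5,1) S=89.1461 payoff=24.9539 vs cont=24.9432 → 24.9539 [stop]  node(5,2) S=111.4055 payoff=2.6945 vs cont=9.6462 → 9.6462 [wait]  node(5,3) S=139.2230 payoff=0.0000 vs cont=1.7531 → 1.7531 [wait]  node(5,4) S=173.9865 payoff=0.0000 vs cont=0.0000 → 0.0000 [wait]  node(5,5) S=217.4302 payoff=0.0000 vs cont=0.0000 → 0.0000 [wait]  ⇒ S*(5)=89.1461
t_4: node(4,0) S=79.7444 payoff=34.3556 vs cont=33.6097 → 34.3556 [stop]  node(4,1) S=99.6562 payoff=14.4438 vs cont=17.1622 → 17.1622 [wait]  node(4,2) S=124.5400 payoff=0.0000 vs cont=5.6496 → 5.6496 [wait]  node(4,3) S=155.6372 payoff=0.0000 vs cont=0.8680 → 0.8680 [wait]  node(4,4) S=194.4991 payoff=0.0000 vs cont=0.0000 → 0.0000 [wait]  ⇒ S*(4)=79.7444
t_3: node(3,0) S=89.1461 payoff=24.9539 vs cont=25.5628 → 25.5628 [wait]  node(3,1) S=111.4055 payoff=2.6945 vs cont=11.3128 → 11.3128 [wait]  node(3,2) S=139.2230 payoff=0.0000 vs cont=3.2298 → 3.2298 [wait]  node(3,3) S=173.9865 payoff=0.0000 vs cont=0.4297 → 0.4297 [wait]  ⇒ S*(3)=-
t_2: node(2,0) S=99.6562 payoff=14.4438 vs cont=18.2942 → 18.2942 [wait]  node(2,1) S=124.5400 payoff=0.0000 vs cont=7.2107 → 7.2107 [wait]  node(2,2) S=155.6372 payoff=0.0000 vs cont=1.8133 → 1.8133 [wait]  ⇒ S*(2)=-
t_1: node(1,0) S=111.4055 payoff=2.6945 vs cont=12.6512 → 12.6512 [wait]  node(1,1) S=139.2230 payoff=0.0000 vs cont=4.4738 → 4.4738 [wait]  ⇒ S*(1)=-
t_0: node(0,0) S=124.5400 payoff=0.0000 vs cont=8.4933 → 8.4933 [wait]  ⇒ S*(0)=-

price = 8.4933
boundary = - - - - 79.7444 89.1461 79.7444 89.1461
tree:
8.4933
12.6512 4.4738
18.2942 7.2107 1.8133
25.5628 11.3128 3.2298 0.4297
34.3556 17.1622 5.6496 0.8680 0.0000
42.7658 24.9539 9.6462 1.7531 0.0000 0.0000
50.2890 34.3556 15.9189 3.5407 0.0000 0.0000 0.0000
57.0188 42.7658 24.9539 7.1513 0.0000 0.0000 0.0000 0.0000
63.0388 50.2890 34.3556 14.4438 0.0000 0.0000 0.0000 0.0000 0.0000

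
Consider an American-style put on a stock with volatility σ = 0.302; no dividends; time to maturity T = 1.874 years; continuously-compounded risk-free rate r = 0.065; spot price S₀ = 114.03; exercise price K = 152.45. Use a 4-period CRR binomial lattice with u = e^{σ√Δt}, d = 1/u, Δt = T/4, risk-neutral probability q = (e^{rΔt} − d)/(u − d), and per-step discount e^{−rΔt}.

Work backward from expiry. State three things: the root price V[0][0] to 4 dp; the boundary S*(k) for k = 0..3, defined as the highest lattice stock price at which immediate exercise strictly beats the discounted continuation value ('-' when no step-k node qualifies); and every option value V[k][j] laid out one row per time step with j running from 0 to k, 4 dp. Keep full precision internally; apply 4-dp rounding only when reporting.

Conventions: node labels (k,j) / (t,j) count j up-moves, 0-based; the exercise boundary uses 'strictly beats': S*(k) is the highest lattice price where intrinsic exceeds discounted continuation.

Δt=0.46850, u=1.22963, d=0.81326, q=0.52277, disc=e^(-rΔt)=0.97001
k=4 terminal: V=max(K-S,0) → 102.5700 77.0324 38.4200 0.0000 0.0000
k=3: j=0 S=61.3338 intr=91.1162 cont=86.5437 V=91.1162[EX]; j=1 S=92.7355 intr=59.7145 cont=55.1420 V=59.7145[EX]; j=2 S=140.2143 intr=12.2357 cont=17.7853 V=17.7853[hold]; j=3 S=212.0012 intr=0.0000 cont=0.0000 V=0.0000[hold]  S*(3)=92.7355
k=2: j=0 S=75.4176 intr=77.0324 cont=72.4598 V=77.0324[EX]; j=1 S=114.0300 intr=38.4200 cont=36.6616 V=38.4200[EX]; j=2 S=172.4111 intr=0.0000 cont=8.2331 V=8.2331[hold]  S*(2)=114.0300
k=1: j=0 S=92.7355 intr=59.7145 cont=55.1420 V=59.7145[EX]; j=1 S=140.2143 intr=12.2357 cont=21.9602 V=21.9602[hold]  S*(1)=92.7355
k=0: j=0 S=114.0300 intr=38.4200 cont=38.7787 V=38.7787[hold]  S*(0)=-

price = 38.7787
boundary = - 92.7355 114.0300 92.7355
tree:
38.7787
59.7145 21.9602
77.0324 38.4200 8.2331
91.1162 59.7145 17.7853 0.0000
102.5700 77.0324 38.4200 0.0000 0.0000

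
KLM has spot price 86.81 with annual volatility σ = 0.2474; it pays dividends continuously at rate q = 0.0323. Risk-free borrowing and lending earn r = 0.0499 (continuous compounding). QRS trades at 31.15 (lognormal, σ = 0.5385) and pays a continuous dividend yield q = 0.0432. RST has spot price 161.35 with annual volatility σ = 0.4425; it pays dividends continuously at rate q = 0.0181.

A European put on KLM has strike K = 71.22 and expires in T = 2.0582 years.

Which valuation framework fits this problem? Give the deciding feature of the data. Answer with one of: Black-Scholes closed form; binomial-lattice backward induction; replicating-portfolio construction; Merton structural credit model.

framework: Black-Scholes closed form

Key observation: the strike-71.22 put on KLM is European-exercise on a continuously-modelled lognormal underlying, so its value is a single closed-form evaluation.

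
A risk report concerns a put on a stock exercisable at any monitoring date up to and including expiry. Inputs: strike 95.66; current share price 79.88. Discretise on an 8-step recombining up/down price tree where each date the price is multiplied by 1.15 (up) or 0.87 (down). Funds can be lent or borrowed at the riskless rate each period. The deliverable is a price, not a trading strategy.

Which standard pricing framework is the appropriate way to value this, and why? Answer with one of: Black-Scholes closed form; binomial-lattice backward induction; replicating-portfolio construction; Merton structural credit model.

framework: binomial-lattice backward induction

Key observation: the put (strike 95.66 on spot 79.88) is American-style on a 8-step discrete price model, so the early-exercise decision at every node requires stepwise backward valuation — a closed form cannot price the exercise right.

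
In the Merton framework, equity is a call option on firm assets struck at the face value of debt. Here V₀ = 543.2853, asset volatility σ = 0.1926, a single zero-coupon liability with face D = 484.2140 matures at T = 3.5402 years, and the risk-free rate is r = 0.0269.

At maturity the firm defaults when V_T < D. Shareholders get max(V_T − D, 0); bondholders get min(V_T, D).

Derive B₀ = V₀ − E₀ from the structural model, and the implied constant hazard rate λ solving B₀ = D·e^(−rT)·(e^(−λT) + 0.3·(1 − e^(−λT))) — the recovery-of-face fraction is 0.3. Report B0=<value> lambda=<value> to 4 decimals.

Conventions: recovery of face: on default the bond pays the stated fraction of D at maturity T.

Apply the equity-as-call identities (strike 484.2140, horizon 3.5402 years):
d₁ = [ln(V₀/D) + (r + σ²/2)T] / (σ√T)
   = [ln(543.2853/484.2140) + (0.0269 + 0.5·0.1926²)·3.5402] / (0.1926·√3.5402)
   = [0.115108 + 0.160893] / 0.362385 = 0.761622
d₂ = d₁ − σ√T = 0.761622 − 0.362385 = 0.399237
N(d₁) = 0.776857,  N(d₂) = 0.655141,  e^(−rT) = 0.909163
E₀ = V₀·N(d₁) − D·e^(−rT)·N(d₂)
   = 543.2853·0.776857 − 484.2140·0.909163·0.655141 = 133.642989
B₀ = V₀ − E₀ = 543.2853 − 133.642989 = 409.642311
e^(−λT) = (B₀·e^(rT)/D − 0.3)/(1 − 0.3) = (409.6423·1.099913/484.2140 − 0.3)/0.7 = 0.90074348
λ = −ln(0.90074348)/3.5402 = 0.029528

B0=409.6423 lambda=0.0295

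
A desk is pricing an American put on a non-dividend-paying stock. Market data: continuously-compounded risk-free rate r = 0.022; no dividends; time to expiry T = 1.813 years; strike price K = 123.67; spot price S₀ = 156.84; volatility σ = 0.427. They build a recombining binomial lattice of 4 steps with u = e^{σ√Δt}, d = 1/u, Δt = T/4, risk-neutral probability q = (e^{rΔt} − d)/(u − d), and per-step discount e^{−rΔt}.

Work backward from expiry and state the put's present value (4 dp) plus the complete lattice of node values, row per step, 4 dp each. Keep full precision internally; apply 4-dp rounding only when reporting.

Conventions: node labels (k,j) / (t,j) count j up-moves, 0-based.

price = 17.2374
tree:
17.2374
26.7102 5.8493
40.1043 10.6606 0.0000
57.4616 19.4293 0.0000 0.0000
74.0033 35.4106 0.0000 0.0000 0.0000

Δt=0.45325  u=1.33305  d=0.75016  q=0.44582  discount=0.99008
step 4 (expiry): payoffs max(K−S,0) = 74.0033 35.4106 0.0000 0.0000 0.0000
k=3: (k=3,j=0): S=66.2084, K−S=57.4616, hold=56.2345 ⇒ V=57.4616 exercise | (k=3,j=1): S=117.6546, K−S=6.0154, hold=19.4293 ⇒ V=19.4293 continue | (k=3,j=2): S=209.0762, K−S=0.0000, hold=0.0000 ⇒ V=0.0000 continue | (k=3,j=3): S=371.5356, K−S=0.0000, hold=0.0000 ⇒ V=0.0000 continue
k=2: (k=2,j=0): S=88.2594, K−S=35.4106, hold=40.1043 ⇒ V=40.1043 continue | (k=2,j=1): S=156.8400, K−S=0.0000, hold=10.6606 ⇒ V=10.6606 continue | (k=2,j=2): S=278.7100, K−S=0.0000, hold=0.0000 ⇒ V=0.0000 continue
k=1: (k=1,j=0): S=117.6546, K−S=6.0154, hold=26.7102 ⇒ V=26.7102 continue | (k=1,j=1): S=209.0762, K−S=0.0000, hold=5.8493 ⇒ V=5.8493 continue
k=0: (k=0,j=0): S=156.8400, K−S=0.0000, hold=17.2374 ⇒ V=17.2374 continue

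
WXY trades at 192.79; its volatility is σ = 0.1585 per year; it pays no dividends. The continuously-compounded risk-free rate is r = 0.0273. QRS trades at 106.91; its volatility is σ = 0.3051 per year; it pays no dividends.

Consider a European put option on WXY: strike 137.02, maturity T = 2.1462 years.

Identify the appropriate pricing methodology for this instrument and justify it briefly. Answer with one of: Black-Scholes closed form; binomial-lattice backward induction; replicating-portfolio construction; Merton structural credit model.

framework: Black-Scholes closed form

Key observation: a European claim on WXY (strike 137.02) — a lognormal (GBM) underlying with constant rate and volatility — has an exact closed-form value; no lattice or capital structure is involved.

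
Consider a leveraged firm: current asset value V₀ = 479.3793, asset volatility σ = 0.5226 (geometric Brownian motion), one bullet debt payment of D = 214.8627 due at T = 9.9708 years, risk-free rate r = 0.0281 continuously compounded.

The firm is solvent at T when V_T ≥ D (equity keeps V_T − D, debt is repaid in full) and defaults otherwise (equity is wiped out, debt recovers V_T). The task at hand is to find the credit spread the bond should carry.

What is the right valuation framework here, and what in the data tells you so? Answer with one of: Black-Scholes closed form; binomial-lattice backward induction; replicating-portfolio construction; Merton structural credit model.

framework: Merton structural credit model

Key observation: a levered firm with one bullet debt due at 9.9708 years is the canonical structural-credit setup: equity is a call on the firm's assets struck at the face value.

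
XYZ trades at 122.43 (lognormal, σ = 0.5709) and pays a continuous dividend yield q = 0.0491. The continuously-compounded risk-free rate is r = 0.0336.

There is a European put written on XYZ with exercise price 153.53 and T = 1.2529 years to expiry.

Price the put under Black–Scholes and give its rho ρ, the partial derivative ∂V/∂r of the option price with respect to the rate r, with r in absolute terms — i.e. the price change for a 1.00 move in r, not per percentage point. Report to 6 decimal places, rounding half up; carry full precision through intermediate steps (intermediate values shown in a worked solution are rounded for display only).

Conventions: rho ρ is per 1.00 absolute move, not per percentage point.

price = 51.222480
ρ = -140.040325

σ√T = 0.5709·√1.2529 = 0.639026
d₁ = (ln(S/K) + (r−q+σ²/2)T) / (σ√T) = (ln(122.43/153.53) + (0.0336−0.0491+0.5709²/2)·1.2529) / 0.639026 = (-0.226357 + 0.184757) / 0.639026 = -0.065099
d₂ = d₁ − σ√T = -0.065099 − 0.639026 = -0.704124
e^{−rT} = 0.958776
e^{−qT} = 0.940337
N(−d₁) = 0.525952,  N(−d₂) = 0.759322
Put price V = K·e^{−rT}·N(−d₂) − S·e^{−qT}·N(−d₁) = 111.772947 − 60.550467 = 51.222480
ρ = −K·T·e^{−rT}·N(−d₂) = -140.040325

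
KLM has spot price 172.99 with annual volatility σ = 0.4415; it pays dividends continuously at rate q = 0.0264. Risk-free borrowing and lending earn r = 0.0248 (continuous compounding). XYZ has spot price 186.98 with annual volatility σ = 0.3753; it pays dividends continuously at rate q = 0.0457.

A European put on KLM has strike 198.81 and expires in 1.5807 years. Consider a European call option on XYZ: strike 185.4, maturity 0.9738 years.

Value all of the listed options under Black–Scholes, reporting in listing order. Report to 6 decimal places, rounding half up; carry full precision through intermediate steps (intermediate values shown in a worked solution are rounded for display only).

price(KLM put K=198.81) = 52.888904
price(XYZ call K=185.4) = 25.376130

[KLM put K=198.81]
σ√T = 0.4415·√1.5807 = 0.555080
d₁ = (ln(S/K) + (r−q+σ²/2)T) / (σ√T) = (ln(172.99/198.81) + (0.0248−0.0264+0.4415²/2)·1.5807) / 0.555080 = (-0.139116 + 0.151528) / 0.555080 = 0.022361
d₂ = d₁ − σ√T = 0.022361 − 0.555080 = -0.532719
e^{−rT} = 0.961557
e^{−qT} = 0.959128
N(−d₁) = 0.491080,  N(−d₂) = 0.702886
price = K·e^{−rT}·N(−d₂) − S·e^{−qT}·N(−d₁) = 134.368730 − 81.479826 = 52.888904
[XYZ call K=185.4]
σ√T = 0.3753·√0.9738 = 0.370351
d₁ = (ln(S/K) + (r−q+σ²/2)T) / (σ√T) = (ln(186.98/185.4) + (0.0248−0.0457+0.3753²/2)·0.9738) / 0.370351 = (0.008486 + 0.048227) / 0.370351 = 0.153134
d₂ = d₁ − σ√T = 0.153134 − 0.370351 = -0.217216
e^{−rT} = 0.976139
e^{−qT} = 0.956473
N(d₁) = 0.560854,  N(d₂) = 0.414020
price = S·e^{−qT}·N(d₁) − K·e^{−rT}·N(d₂) = 100.303856 − 74.927726 = 25.376130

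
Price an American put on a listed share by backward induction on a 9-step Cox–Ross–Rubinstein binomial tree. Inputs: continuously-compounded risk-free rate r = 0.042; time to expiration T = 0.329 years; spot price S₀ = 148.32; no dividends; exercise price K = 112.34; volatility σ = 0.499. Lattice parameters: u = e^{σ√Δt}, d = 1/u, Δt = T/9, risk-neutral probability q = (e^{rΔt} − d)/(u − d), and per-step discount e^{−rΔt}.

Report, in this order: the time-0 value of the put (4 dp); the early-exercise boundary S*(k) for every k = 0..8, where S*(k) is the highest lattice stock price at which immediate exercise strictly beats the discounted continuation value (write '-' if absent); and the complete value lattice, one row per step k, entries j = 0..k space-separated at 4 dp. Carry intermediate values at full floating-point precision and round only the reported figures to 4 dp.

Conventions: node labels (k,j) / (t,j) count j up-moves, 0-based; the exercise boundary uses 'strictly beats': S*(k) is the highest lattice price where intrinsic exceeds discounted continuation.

params: Δt=0.03656 u=1.10011 d=0.90900 q=0.48421 e^(-rΔt)=0.99847
t_9 payoffs: 49.4923 36.2796 20.2892 0.9371 0.0000 0.0000 0.0000 0.0000 0.0000 0.0000
t_8: node(8,0) S=69.1392 payoff=43.2008 vs cont=43.0285 → 43.2008 [stop]  node(8,1) S=83.6745 payoff=28.6655 vs cont=28.4932 → 28.6655 [stop]  node(8,2) S=101.2656 payoff=11.0744 vs cont=10.9021 → 11.0744 [stop]  node(8,3) S=122.5549 payoff=0.0000 vs cont=0.4826 → 0.4826 [wait]  node(8,4) S=148.3200 payoff=0.0000 vs cont=0.0000 → 0.0000 [wait]  node(8,5) S=179.5017 payoff=0.0000 vs cont=0.0000 → 0.0000 [wait]  node(8,6) S=217.2389 payoff=0.0000 vs cont=0.0000 → 0.0000 [wait]  node(8,7) S=262.9096 payoff=0.0000 vs cont=0.0000 → 0.0000 [wait]  node(8,8) S=318.1818 payoff=0.0000 vs cont=0.0000 → 0.0000 [wait]  ⇒ S*(8)=101.2656
t_7: node(7,0) S=76.0604 payoff=36.2796 vs cont=36.1073 → 36.2796 [stop]  node(7,1) S=92.0508 payoff=20.2892 vs cont=20.1169 → 20.2892 [stop]  node(7,2) S=111.4029 payoff=0.9371 vs cont=5.9367 → 5.9367 [wait]  node(7,3) S=134.8234 payoff=0.0000 vs cont=0.2486 → 0.2486 [wait]  node(7,4) S=163.1677 payoff=0.0000 vs cont=0.0000 → 0.0000 [wait]  node(7,5) S=197.4709 payoff=0.0000 vs cont=0.0000 → 0.0000 [wait]  node(7,6) S=238.9857 payoff=0.0000 vs cont=0.0000 → 0.0000 [wait]  node(7,7) S=289.2283 payoff=0.0000 vs cont=0.0000 → 0.0000 [wait]  ⇒ S*(7)=92.0508
t_6: node(6,0) S=83.6745 payoff=28.6655 vs cont=28.4932 → 28.6655 [stop]  node(6,1) S=101.2656 payoff=11.0744 vs cont=13.3192 → 13.3192 [wait]  node(6,2) S=122.5549 payoff=0.0000 vs cont=3.1776 → 3.1776 [wait]  node(6,3) S=148.3200 payoff=0.0000 vs cont=0.1280 → 0.1280 [wait]  node(6,4) S=179.5017 payoff=0.0000 vs cont=0.0000 → 0.0000 [wait]  node(6,5) S=217.2389 payoff=0.0000 vs cont=0.0000 → 0.0000 [wait]  node(6,6) S=262.9096 payoff=0.0000 vs cont=0.0000 → 0.0000 [wait]  ⇒ S*(6)=83.6745
t_5: node(5,0) S=92.0508 payoff=20.2892 vs cont=21.2021 → 21.2021 [wait]  node(5,1) S=111.4029 payoff=0.9371 vs cont=8.3956 → 8.3956 [wait]  node(5,2) S=134.8234 payoff=0.0000 vs cont=1.6983 → 1.6983 [wait]  node(5,3) S=163.1677 payoff=0.0000 vs cont=0.0659 → 0.0659 [wait]  node(5,4) S=197.4709 payoff=0.0000 vs cont=0.0000 → 0.0000 [wait]  node(5,5) S=238.9857 payoff=0.0000 vs cont=0.0000 → 0.0000 [wait]  ⇒ S*(5)=-
t_4: node(4,0) S=101.2656 payoff=11.0744 vs cont=14.9781 → 14.9781 [wait]  node(4,1) S=122.5549 payoff=0.0000 vs cont=5.1448 → 5.1448 [wait]  node(4,2) S=148.3200 payoff=0.0000 vs cont=0.9065 → 0.9065 [wait]  node(4,3) S=179.5017 payoff=0.0000 vs cont=0.0340 → 0.0340 [wait]  node(4,4) S=217.2389 payoff=0.0000 vs cont=0.0000 → 0.0000 [wait]  ⇒ S*(4)=-
t_3: node(3,0) S=111.4029 payoff=0.9371 vs cont=10.2011 → 10.2011 [wait]  node(3,1) S=134.8234 payoff=0.0000 vs cont=3.0879 → 3.0879 [wait]  node(3,2) S=163.1677 payoff=0.0000 vs cont=0.4833 → 0.4833 [wait]  node(3,3) S=197.4709 payoff=0.0000 vs cont=0.0175 → 0.0175 [wait]  ⇒ S*(3)=-
t_2: node(2,0) S=122.5549 payoff=0.0000 vs cont=6.7465 → 6.7465 [wait]  node(2,1) S=148.3200 payoff=0.0000 vs cont=1.8239 → 1.8239 [wait]  node(2,2) S=179.5017 payoff=0.0000 vs cont=0.2573 → 0.2573 [wait]  ⇒ S*(2)=-
t_1: node(1,0) S=134.8234 payoff=0.0000 vs cont=4.3562 → 4.3562 [wait]  node(1,1) S=163.1677 payoff=0.0000 vs cont=1.0637 → 1.0637 [wait]  ⇒ S*(1)=-
t_0: node(0,0) S=148.3200 payoff=0.0000 vs cont=2.7577 → 2.7577 [wait]  ⇒ S*(0)=-

price = 2.7577
boundary = - - - - - - 83.6745 92.0508 101.2656
tree:
2.7577
4.3562 1.0637
6.7465 1.8239 0.2573
10.2011 3.0879 0.4833 0.0175
14.9781 5.1448 0.9065 0.0340 0.0000
21.2021 8.3956 1.6983 0.0659 0.0000 0.0000
28.6655 13.3192 3.1776 0.1280 0.0000 0.0000 0.0000
36.2796 20.2892 5.9367 0.2486 0.0000 0.0000 0.0000 0.0000
43.2008 28.6655 11.0744 0.4826 0.0000 0.0000 0.0000 0.0000 0.0000
49.4923 36.2796 20.2892 0.9371 0.0000 0.0000 0.0000 0.0000 0.0000 0.0000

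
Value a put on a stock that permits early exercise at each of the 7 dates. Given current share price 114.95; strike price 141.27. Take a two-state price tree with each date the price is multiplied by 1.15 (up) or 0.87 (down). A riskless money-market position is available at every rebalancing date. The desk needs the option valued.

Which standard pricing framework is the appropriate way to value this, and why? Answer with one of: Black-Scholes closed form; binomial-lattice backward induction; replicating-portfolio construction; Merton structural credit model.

framework: binomial-lattice backward induction

Key observation: the put (strike 141.27 on spot 114.95) is American-style on a 7-step discrete price model, so the early-exercise decision at every node requires stepwise backward valuation — a closed form cannot price the exercise right.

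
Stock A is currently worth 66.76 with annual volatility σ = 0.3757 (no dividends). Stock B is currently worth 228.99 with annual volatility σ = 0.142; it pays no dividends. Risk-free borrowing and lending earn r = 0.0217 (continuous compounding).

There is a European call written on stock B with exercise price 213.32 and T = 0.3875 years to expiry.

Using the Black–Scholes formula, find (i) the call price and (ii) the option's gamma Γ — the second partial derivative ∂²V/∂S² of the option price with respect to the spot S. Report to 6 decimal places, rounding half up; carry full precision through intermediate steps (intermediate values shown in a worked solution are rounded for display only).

price = 19.419509
Γ = 0.012656

σ√T = 0.142·√0.3875 = 0.088394
d₁ = (ln(S/K) + (r+σ²/2)T) / (σ√T) = (ln(228.99/213.32) + (0.0217+0.142²/2)·0.3875) / 0.088394 = (0.070885 + 0.012316) / 0.088394 = 0.941243
d₂ = d₁ − σ√T = 0.941243 − 0.088394 = 0.852848
e^{−rT} = 0.991627
N(d₁) = 0.826710,  N(d₂) = 0.803128
Call price V = S·N(d₁) − K·e^{−rT}·N(d₂) = 189.308263 − 169.888754 = 19.419509
φ(d₁) = (1/√(2π))·e^{−d₁²/2} = 0.256172
Γ = φ(d₁) / (S·σ·√T) = 0.012656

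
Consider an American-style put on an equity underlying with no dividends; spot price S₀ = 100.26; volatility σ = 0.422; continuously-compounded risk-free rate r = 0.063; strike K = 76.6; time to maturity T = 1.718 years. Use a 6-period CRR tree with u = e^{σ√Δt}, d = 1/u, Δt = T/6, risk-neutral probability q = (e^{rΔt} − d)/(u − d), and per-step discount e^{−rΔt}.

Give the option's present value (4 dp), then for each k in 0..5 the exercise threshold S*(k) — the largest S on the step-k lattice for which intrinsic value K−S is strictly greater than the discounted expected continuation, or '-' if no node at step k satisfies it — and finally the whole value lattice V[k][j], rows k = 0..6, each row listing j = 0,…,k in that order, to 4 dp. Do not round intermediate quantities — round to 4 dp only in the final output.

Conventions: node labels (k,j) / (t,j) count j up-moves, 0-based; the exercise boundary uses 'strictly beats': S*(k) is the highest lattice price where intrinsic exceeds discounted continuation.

Δt=0.28633, u=1.25334, d=0.79787, q=0.48375, disc=e^(-rΔt)=0.98212
k=6 terminal: V=max(K-S,0) → 50.7350 35.9696 12.7752 0.0000 0.0000 0.0000 0.0000
k=5: j=0 S=32.4177 intr=44.1823 cont=42.8129 V=44.1823[EX]; j=1 S=50.9237 intr=25.6763 cont=24.3069 V=25.6763[EX]; j=2 S=79.9942 intr=0.0000 cont=6.4773 V=6.4773[hold]; j=3 S=125.6600 intr=0.0000 cont=0.0000 V=0.0000[hold]; j=4 S=197.3946 intr=0.0000 cont=0.0000 V=0.0000[hold]; j=5 S=310.0800 intr=0.0000 cont=0.0000 V=0.0000[hold]  S*(5)=50.9237
k=4: j=0 S=40.6304 intr=35.9696 cont=34.6002 V=35.9696[EX]; j=1 S=63.8248 intr=12.7752 cont=16.0958 V=16.0958[hold]; j=2 S=100.2600 intr=0.0000 cont=3.2841 V=3.2841[hold]; j=3 S=157.4948 intr=0.0000 cont=0.0000 V=0.0000[hold]; j=4 S=247.4028 intr=0.0000 cont=0.0000 V=0.0000[hold]  S*(4)=40.6304
k=3: j=0 S=50.9237 intr=25.6763 cont=25.8845 V=25.8845[hold]; j=1 S=79.9942 intr=0.0000 cont=9.7212 V=9.7212[hold]; j=2 S=125.6600 intr=0.0000 cont=1.6651 V=1.6651[hold]; j=3 S=197.3946 intr=0.0000 cont=0.0000 V=0.0000[hold]  S*(3)=-
k=2: j=0 S=63.8248 intr=12.7752 cont=17.7425 V=17.7425[hold]; j=1 S=100.2600 intr=0.0000 cont=5.7200 V=5.7200[hold]; j=2 S=157.4948 intr=0.0000 cont=0.8443 V=0.8443[hold]  S*(2)=-
k=1: j=0 S=79.9942 intr=0.0000 cont=11.7134 V=11.7134[hold]; j=1 S=125.6600 intr=0.0000 cont=3.3012 V=3.3012[hold]  S*(1)=-
k=0: j=0 S=100.2600 intr=0.0000 cont=7.5074 V=7.5074[hold]  S*(0)=-

price = 7.5074
boundary = - - - - 40.6304 50.9237
tree:
7.5074
11.7134 3.3012
17.7425 5.7200 0.8443
25.8845 9.7212 1.6651 0.0000
35.9696 16.0958 3.2841 0.0000 0.0000
44.1823 25.6763 6.4773 0.0000 0.0000 0.0000
50.7350 35.9696 12.7752 0.0000 0.0000 0.0000 0.0000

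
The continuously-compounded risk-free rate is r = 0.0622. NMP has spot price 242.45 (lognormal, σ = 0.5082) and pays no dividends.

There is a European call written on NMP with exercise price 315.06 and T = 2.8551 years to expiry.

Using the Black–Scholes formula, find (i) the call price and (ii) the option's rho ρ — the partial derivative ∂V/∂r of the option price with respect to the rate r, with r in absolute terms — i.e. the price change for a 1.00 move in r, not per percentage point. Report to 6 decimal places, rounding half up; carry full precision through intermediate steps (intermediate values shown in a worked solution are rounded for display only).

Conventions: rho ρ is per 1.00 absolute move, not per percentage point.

price = 73.829654
ρ = 225.107241

σ√T = 0.5082·√2.8551 = 0.858708
d₁ = (ln(S/K) + (r+σ²/2)T) / (σ√T) = (ln(242.45/315.06) + (0.0622+0.5082²/2)·2.8551) / 0.858708 = (-0.261968 + 0.546277) / 0.858708 = 0.331089
d₂ = d₁ − σ√T = 0.331089 − 0.858708 = -0.527618
e^{−rT} = 0.837288
N(d₁) = 0.629712,  N(d₂) = 0.298882
Call price V = S·N(d₁) − K·e^{−rT}·N(d₂) = 152.673562 − 78.843908 = 73.829654
ρ = K·T·e^{−rT}·N(d₂) = 225.107241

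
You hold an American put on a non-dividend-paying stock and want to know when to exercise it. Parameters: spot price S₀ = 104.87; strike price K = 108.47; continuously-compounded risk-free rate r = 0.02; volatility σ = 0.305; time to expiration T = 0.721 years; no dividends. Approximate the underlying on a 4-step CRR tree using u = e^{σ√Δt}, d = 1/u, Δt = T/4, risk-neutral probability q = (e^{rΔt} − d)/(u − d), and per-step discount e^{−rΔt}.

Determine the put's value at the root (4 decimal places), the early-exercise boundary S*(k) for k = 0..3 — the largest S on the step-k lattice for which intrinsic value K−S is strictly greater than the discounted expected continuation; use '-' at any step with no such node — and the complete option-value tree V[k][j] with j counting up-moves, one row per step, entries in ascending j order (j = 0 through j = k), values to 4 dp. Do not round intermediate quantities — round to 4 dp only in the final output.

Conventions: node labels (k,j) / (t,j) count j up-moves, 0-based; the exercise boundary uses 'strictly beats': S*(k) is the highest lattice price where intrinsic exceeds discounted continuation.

price = 12.1922
boundary = - - 80.9426 92.1328
tree:
12.1922
18.6970 5.2811
27.5274 9.3314 0.9606
37.3584 16.3372 1.8596 0.0000
45.9954 27.5274 3.6000 0.0000 0.0000

Δt=0.18025  u=1.13825  d=0.87854  q=0.48158  discount=0.99640
step 4 (expiry): payoffs max(K−S,0) = 45.9954 27.5274 3.6000 0.0000 0.0000
step 3: (k=3,j=0): S=71.1116, K−S=37.3584, hold=36.9681 ⇒ V=37.3584 exercise | (k=3,j=1): S=92.1328, K−S=16.3372, hold=15.9469 ⇒ V=16.3372 exercise | (k=3,j=2): S=119.3681, K−S=0.0000, hold=1.8596 ⇒ V=1.8596 continue | (k=3,j=3): S=154.6543, K−S=0.0000, hold=0.0000 ⇒ V=0.0000 continue  boundary S*=92.1328
step 2: (k=2,j=0): S=80.9426, K−S=27.5274, hold=27.1370 ⇒ V=27.5274 exercise | (k=2,j=1): S=104.8700, K−S=3.6000, hold=9.3314 ⇒ V=9.3314 continue | (k=2,j=2): S=135.8705, K−S=0.0000, hold=0.9606 ⇒ V=0.9606 continue  boundary S*=80.9426
step 1: (k=1,j=0): S=92.1328, K−S=16.3372, hold=18.6970 ⇒ V=18.6970 continue | (k=1,j=1): S=119.3681, K−S=0.0000, hold=5.2811 ⇒ V=5.2811 continue  boundary S*=-
step 0: (k=0,j=0): S=104.8700, K−S=3.6000, hold=12.1922 ⇒ V=12.1922 continue  boundary S*=-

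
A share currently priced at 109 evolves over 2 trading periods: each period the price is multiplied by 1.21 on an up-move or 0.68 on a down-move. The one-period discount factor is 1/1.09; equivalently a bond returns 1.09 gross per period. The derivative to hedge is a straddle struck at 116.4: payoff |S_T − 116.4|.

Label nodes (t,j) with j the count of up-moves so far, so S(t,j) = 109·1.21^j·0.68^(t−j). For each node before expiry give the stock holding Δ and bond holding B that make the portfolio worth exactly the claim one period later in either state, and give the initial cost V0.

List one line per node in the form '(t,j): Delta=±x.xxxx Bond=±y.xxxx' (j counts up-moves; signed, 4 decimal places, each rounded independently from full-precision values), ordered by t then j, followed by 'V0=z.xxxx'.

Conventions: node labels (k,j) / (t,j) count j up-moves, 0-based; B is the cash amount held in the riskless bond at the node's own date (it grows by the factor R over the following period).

No-arbitrage ⇒ martingale measure with p* = (R−d)/(u−d) = 0.7736.
At maturity the claim pays: V(2,0)=65.9984, V(2,1)=26.7148, V(2,2)=43.1869
  t=1,j=0: stock 74.1200 → up 89.6852 (V=26.7148), down 50.4016 (V=65.9984). Price 32.6690; hedge Δ=-1.0000, bond B=106.7890.
  t=1,j=1: stock 131.8900 → up 159.5869 (V=43.1869), down 89.6852 (V=26.7148). Price 36.1994; hedge Δ=0.2356, bond B=5.1200.
  t=0,j=0: stock 109.0000 → up 131.8900 (V=36.1994), down 74.1200 (V=32.6690). Price 32.4771; hedge Δ=0.0611, bond B=25.8159.
As a check, the time-0 holding Δ(0,0)·S0 + B(0,0) comes to 32.4771 — exactly V0.

(0,0): Delta=0.0611 Bond=25.8159
(1,0): Delta=-1.0000 Bond=106.7890
(1,1): Delta=0.2356 Bond=5.1200
V0=32.4771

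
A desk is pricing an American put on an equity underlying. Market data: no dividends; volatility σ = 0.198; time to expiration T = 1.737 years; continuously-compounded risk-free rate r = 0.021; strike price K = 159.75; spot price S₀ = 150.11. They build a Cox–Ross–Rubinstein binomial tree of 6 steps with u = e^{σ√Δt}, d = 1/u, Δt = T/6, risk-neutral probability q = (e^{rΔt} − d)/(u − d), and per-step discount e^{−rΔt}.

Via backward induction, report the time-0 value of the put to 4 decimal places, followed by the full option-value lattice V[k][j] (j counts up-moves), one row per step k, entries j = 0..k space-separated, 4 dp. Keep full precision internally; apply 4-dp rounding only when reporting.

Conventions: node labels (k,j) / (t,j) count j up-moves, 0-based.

Δt=0.28950  u=1.11242  d=0.89894  q=0.50196  discount=0.99394
step 6 (expiry): payoffs max(K−S,0) = 80.5352 61.7242 38.4460 9.6400 0.0000 0.0000 0.0000
k=5: (k=5,j=0): S=88.1198, K−S=71.6302, hold=70.6620 ⇒ V=71.6302 exercise | (k=5,j=1): S=109.0455, K−S=50.7045, hold=49.7362 ⇒ V=50.7045 exercise | (k=5,j=2): S=134.9405, K−S=24.8095, hold=23.8412 ⇒ V=24.8095 exercise | (k=5,j=3): S=166.9848, K−S=0.0000, hold=4.7720 ⇒ V=4.7720 continue | (k=5,j=4): S=206.6386, K−S=0.0000, hold=0.0000 ⇒ V=0.0000 continue | (k=5,j=5): S=255.7089, K−S=0.0000, hold=0.0000 ⇒ V=0.0000 continue
k=4: (k=4,j=0): S=98.0258, K−S=61.7242, hold=60.7559 ⇒ V=61.7242 exercise | (k=4,j=1): S=121.3040, K−S=38.4460, hold=37.4778 ⇒ V=38.4460 exercise | (k=4,j=2): S=150.1100, K−S=9.6400, hold=14.6621 ⇒ V=14.6621 continue | (k=4,j=3): S=185.7566, K−S=0.0000, hold=2.3623 ⇒ V=2.3623 continue | (k=4,j=4): S=229.8681, K−S=0.0000, hold=0.0000 ⇒ V=0.0000 continue
k=3: (k=3,j=0): S=109.0455, K−S=50.7045, hold=49.7362 ⇒ V=50.7045 exercise | (k=3,j=1): S=134.9405, K−S=24.8095, hold=26.3468 ⇒ V=26.3468 continue | (k=3,j=2): S=166.9848, K−S=0.0000, hold=8.4367 ⇒ V=8.4367 continue | (k=3,j=3): S=206.6386, K−S=0.0000, hold=1.1694 ⇒ V=1.1694 continue
k=2: (k=2,j=0): S=121.3040, K−S=38.4460, hold=38.2448 ⇒ V=38.4460 exercise | (k=2,j=1): S=150.1100, K−S=9.6400, hold=17.2515 ⇒ V=17.2515 continue | (k=2,j=2): S=185.7566, K−S=0.0000, hold=4.7598 ⇒ V=4.7598 continue
k=1: (k=1,j=0): S=134.9405, K−S=24.8095, hold=27.6387 ⇒ V=27.6387 continue | (k=1,j=1): S=166.9848, K−S=0.0000, hold=10.9146 ⇒ V=10.9146 continue
k=0: (k=0,j=0): S=150.1100, K−S=9.6400, hold=19.1273 ⇒ V=19.1273 continue

price = 19.1273
tree:
19.1273
27.6387 10.9146
38.4460 17.2515 4.7598
50.7045 26.3468 8.4367 1.1694
61.7242 38.4460 14.6621 2.3623 0.0000
71.6302 50.7045 24.8095 4.7720 0.0000 0.0000
80.5352 61.7242 38.4460 9.6400 0.0000 0.0000 0.0000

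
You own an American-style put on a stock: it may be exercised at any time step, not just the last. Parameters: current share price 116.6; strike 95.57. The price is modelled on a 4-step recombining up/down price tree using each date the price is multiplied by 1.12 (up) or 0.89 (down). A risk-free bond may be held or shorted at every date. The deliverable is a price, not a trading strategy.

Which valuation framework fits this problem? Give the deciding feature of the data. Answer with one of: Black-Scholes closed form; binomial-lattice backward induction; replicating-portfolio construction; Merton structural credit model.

framework: binomial-lattice backward induction

Key observation: the exercise right at every one of the 4 steps is what matters: each node needs max(95.57 − S, continuation), which only the stepwise tree valuation starting from spot 116.6 delivers.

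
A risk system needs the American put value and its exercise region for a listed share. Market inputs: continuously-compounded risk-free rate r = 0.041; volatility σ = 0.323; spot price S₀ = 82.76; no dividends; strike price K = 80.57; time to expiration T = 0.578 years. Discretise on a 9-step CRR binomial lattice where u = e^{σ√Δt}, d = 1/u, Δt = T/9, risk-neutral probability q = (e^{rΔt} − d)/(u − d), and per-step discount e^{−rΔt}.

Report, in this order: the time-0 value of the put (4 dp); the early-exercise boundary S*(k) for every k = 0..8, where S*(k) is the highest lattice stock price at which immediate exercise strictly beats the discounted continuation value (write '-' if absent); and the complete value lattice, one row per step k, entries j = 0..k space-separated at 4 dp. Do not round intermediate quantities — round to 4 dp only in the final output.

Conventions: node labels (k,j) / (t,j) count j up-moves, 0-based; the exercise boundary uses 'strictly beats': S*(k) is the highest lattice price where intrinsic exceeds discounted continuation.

price = 6.3525
boundary = - - - - 59.6518 54.9635 59.6518 64.7400 70.2623
tree:
6.3525
8.9542 3.7387
12.2735 5.6241 1.8400
16.3030 8.2382 2.9939 0.6755
20.9182 11.6933 4.7661 1.2063 0.1390
25.6065 15.9883 7.3849 2.1266 0.2763 0.0000
29.9263 20.9182 11.0566 3.6877 0.5492 0.0000 0.0000
33.9066 25.6065 15.8300 6.2581 1.0918 0.0000 0.0000 0.0000
37.5741 29.9263 20.9182 10.3077 2.1703 0.0000 0.0000 0.0000 0.0000
40.9533 33.9066 25.6065 15.8300 4.3145 0.0000 0.0000 0.0000 0.0000 0.0000

params: Δt=0.06422 u=1.08530 d=0.92141 q=0.49563 e^(-rΔt)=0.99737
t_9 payoffs: 40.9533 33.9066 25.6065 15.8300 4.3145 0.0000 0.0000 0.0000 0.0000 0.0000
t_8: node(8,0) S=42.9959 payoff=37.5741 vs cont=37.3622 → 37.5741 [stop]  node(8,1) S=50.6437 payoff=29.9263 vs cont=29.7144 → 29.9263 [stop]  node(8,2) S=59.6518 payoff=20.9182 vs cont=20.7063 → 20.9182 [stop]  node(8,3) S=70.2623 payoff=10.3077 vs cont=10.0959 → 10.3077 [stop]  node(8,4) S=82.7600 payoff=0.0000 vs cont=2.1703 → 2.1703 [wait]  node(8,5) S=97.4807 payoff=0.0000 vs cont=0.0000 → 0.0000 [wait]  node(8,6) S=114.8199 payoff=0.0000 vs cont=0.0000 → 0.0000 [wait]  node(8,7) S=135.2432 payoff=0.0000 vs cont=0.0000 → 0.0000 [wait]  node(8,8) S=159.2993 payoff=0.0000 vs cont=0.0000 → 0.0000 [wait]  ⇒ S*(8)=70.2623
t_7: node(7,0) S=46.6634 payoff=33.9066 vs cont=33.6947 → 33.9066 [stop]  node(7,1) S=54.9635 payoff=25.6065 vs cont=25.3946 → 25.6065 [stop]  node(7,2) S=64.7400 payoff=15.8300 vs cont=15.6181 → 15.8300 [stop]  node(7,3) S=76.2555 payoff=4.3145 vs cont=6.2581 → 6.2581 [wait]  node(7,4) S=89.8193 payoff=0.0000 vs cont=1.0918 → 1.0918 [wait]  node(7,5) S=105.7957 payoff=0.0000 vs cont=0.0000 → 0.0000 [wait]  node(7,6) S=124.6139 payoff=0.0000 vs cont=0.0000 → 0.0000 [wait]  node(7,7) S=146.7793 payoff=0.0000 vs cont=0.0000 → 0.0000 [wait]  ⇒ S*(7)=64.7400
t_6: node(6,0) S=50.6437 payoff=29.9263 vs cont=29.7144 → 29.9263 [stop]  node(6,1) S=59.6518 payoff=20.9182 vs cont=20.7063 → 20.9182 [stop]  node(6,2) S=70.2623 payoff=10.3077 vs cont=11.0566 → 11.0566 [wait]  node(6,3) S=82.7600 payoff=0.0000 vs cont=3.6877 → 3.6877 [wait]  node(6,4) S=97.4807 payoff=0.0000 vs cont=0.5492 → 0.5492 [wait]  node(6,5) S=114.8199 payoff=0.0000 vs cont=0.0000 → 0.0000 [wait]  node(6,6) S=135.2432 payoff=0.0000 vs cont=0.0000 → 0.0000 [wait]  ⇒ S*(6)=59.6518
t_5: node(5,0) S=54.9635 payoff=25.6065 vs cont=25.3946 → 25.6065 [stop]  node(5,1) S=64.7400 payoff=15.8300 vs cont=15.9883 → 15.9883 [wait]  node(5,2) S=76.2555 payoff=4.3145 vs cont=7.3849 → 7.3849 [wait]  node(5,3) S=89.8193 payoff=0.0000 vs cont=2.1266 → 2.1266 [wait]  node(5,4) S=105.7957 payoff=0.0000 vs cont=0.2763 → 0.2763 [wait]  node(5,5) S=124.6139 payoff=0.0000 vs cont=0.0000 → 0.0000 [wait]  ⇒ S*(5)=54.9635
t_4: node(4,0) S=59.6518 payoff=20.9182 vs cont=20.7846 → 20.9182 [stop]  node(4,1) S=70.2623 payoff=10.3077 vs cont=11.6933 → 11.6933 [wait]  node(4,2) S=82.7600 payoff=0.0000 vs cont=4.7661 → 4.7661 [wait]  node(4,3) S=97.4807 payoff=0.0000 vs cont=1.2063 → 1.2063 [wait]  node(4,4) S=114.8199 payoff=0.0000 vs cont=0.1390 → 0.1390 [wait]  ⇒ S*(4)=59.6518
t_3: node(3,0) S=64.7400 payoff=15.8300 vs cont=16.3030 → 16.3030 [wait]  node(3,1) S=76.2555 payoff=4.3145 vs cont=8.2382 → 8.2382 [wait]  node(3,2) S=89.8193 payoff=0.0000 vs cont=2.9939 → 2.9939 [wait]  node(3,3) S=105.7957 payoff=0.0000 vs cont=0.6755 → 0.6755 [wait]  ⇒ S*(3)=-
t_2: node(2,0) S=70.2623 payoff=10.3077 vs cont=12.2735 → 12.2735 [wait]  node(2,1) S=82.7600 payoff=0.0000 vs cont=5.6241 → 5.6241 [wait]  node(2,2) S=97.4807 payoff=0.0000 vs cont=1.8400 → 1.8400 [wait]  ⇒ S*(2)=-
t_1: node(1,0) S=76.2555 payoff=4.3145 vs cont=8.9542 → 8.9542 [wait]  node(1,1) S=89.8193 payoff=0.0000 vs cont=3.7387 → 3.7387 [wait]  ⇒ S*(1)=-
t_0: node(0,0) S=82.7600 payoff=0.0000 vs cont=6.3525 → 6.3525 [wait]  ⇒ S*(0)=-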